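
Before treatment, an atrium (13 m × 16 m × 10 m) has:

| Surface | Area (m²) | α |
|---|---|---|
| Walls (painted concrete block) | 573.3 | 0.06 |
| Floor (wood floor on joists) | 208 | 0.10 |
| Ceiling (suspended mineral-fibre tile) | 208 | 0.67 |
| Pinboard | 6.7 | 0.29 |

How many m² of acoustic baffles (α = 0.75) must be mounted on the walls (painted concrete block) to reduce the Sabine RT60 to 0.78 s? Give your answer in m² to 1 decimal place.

Equivalent absorption area: A₁ = 573.3×0.06 + 208×0.10 + 208×0.67 + 6.7×0.29 = 196.501 m².
Required A₂ = 0.161·2080/0.78 = 429.333 sabins.
Absorption to add: 429.333 − 196.501 = 232.832 sabins.
Net gain per m²: Δα = 0.75 − 0.06 = 0.69.
Area = ΔA/Δα = 232.832/0.69 = 337.4 m².

337.4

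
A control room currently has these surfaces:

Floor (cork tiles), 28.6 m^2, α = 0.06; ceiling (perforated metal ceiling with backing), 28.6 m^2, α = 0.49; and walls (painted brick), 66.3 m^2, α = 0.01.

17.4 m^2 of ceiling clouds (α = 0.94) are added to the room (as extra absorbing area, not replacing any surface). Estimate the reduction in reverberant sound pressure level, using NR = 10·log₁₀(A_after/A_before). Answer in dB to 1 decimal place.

3.0 dB

Total absorption A_before = 28.6×0.06 + 28.6×0.49 + 66.3×0.01
  = 1.716 + 14.014 + 0.663 = 16.393 m^2 sabins.
Treatment contributes 17.4·0.94 = 16.356 sabins.
New total A_after = 32.749 sabins.
Reduction = 10 log₁₀(A_after/A_before) = 10 log₁₀(1.9977) = 3.0 dB.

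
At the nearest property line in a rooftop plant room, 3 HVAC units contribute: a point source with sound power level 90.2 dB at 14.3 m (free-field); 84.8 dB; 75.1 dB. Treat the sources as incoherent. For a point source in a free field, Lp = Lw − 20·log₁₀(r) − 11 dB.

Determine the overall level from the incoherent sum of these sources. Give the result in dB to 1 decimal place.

85.2 dB

Source at 14.3 m: Lp = 90.2 − 20·log₁₀(14.3) − 11 = 56.1 dB.
Sum in the linear (power) domain: Σ 10^(Lᵢ/10) = 10^(56.1/10) + 10^(84.8/10) + 10^(75.1/10) = 3.348e+08.
Combined level = 10 log₁₀(3.348e+08) = 85.2 dB.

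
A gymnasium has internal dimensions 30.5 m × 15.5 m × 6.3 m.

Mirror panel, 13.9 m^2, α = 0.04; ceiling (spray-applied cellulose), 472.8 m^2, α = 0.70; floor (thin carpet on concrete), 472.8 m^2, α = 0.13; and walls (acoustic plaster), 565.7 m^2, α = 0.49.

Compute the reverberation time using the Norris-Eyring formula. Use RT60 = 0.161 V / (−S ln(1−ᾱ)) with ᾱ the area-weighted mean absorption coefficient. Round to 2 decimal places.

0.54 seconds

S = Σ Sᵢ = 1525.2 m^2.
Σ(Sᵢαᵢ) = 13.9×0.04 + 472.8×0.70 + 472.8×0.13 + 565.7×0.49 = 670.173.
Mean coefficient ᾱ = A/S = 0.4394.
Eyring denominator: −S ln(1−ᾱ) = 882.706.
V = 30.5 × 15.5 × 6.3 = 2978.325 m³.
RT60 = 0.161 × 2978.325 / 882.706 = 0.54 s.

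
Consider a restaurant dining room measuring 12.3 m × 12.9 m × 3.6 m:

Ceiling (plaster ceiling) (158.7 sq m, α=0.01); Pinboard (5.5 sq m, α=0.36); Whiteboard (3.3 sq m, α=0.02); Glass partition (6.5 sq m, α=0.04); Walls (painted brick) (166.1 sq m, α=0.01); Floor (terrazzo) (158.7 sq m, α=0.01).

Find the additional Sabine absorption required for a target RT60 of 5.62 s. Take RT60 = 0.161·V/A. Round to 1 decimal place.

9.2 sabins

Total absorption A₁ = 158.7×0.01 + 5.5×0.36 + 3.3×0.02 + 6.5×0.04 + 166.1×0.01 + 158.7×0.01
  = 1.587 + 1.980 + 0.066 + 0.260 + 1.661 + 1.587 = 7.141 sq m sabins.
V = 571.212 m³. Required absorption A₂ = 0.161 × 571.212 / 5.62 = 16.364 sabins.
Additional absorption ΔA = 16.364 − 7.141 = 9.2 sabins.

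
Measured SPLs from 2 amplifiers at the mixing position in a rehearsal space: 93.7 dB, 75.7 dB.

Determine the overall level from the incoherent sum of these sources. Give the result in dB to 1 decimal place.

Sum in the linear (power) domain: Σ 10^(Lᵢ/10) = 10^(93.7/10) + 10^(75.7/10) = 2.381e+09.
Back to dB: 10·log₁₀ Σ = 93.8 dB.

93.8 dB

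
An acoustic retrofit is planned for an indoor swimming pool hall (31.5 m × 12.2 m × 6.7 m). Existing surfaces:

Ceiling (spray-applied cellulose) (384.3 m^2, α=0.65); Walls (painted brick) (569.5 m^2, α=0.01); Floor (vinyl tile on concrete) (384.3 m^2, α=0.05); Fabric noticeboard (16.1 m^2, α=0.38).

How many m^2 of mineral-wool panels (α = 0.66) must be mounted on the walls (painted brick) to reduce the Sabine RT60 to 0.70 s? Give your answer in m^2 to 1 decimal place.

479.1

Total absorption A₁ = 384.3*0.65 + 569.5*0.01 + 384.3*0.05 + 16.1*0.38
  = 249.795 + 5.695 + 19.215 + 6.118 = 280.823 m^2 sabins.
Required A₂ = 0.161·2574.81/0.70 = 592.206 sabins.
ΔA needed = 592.206 − 280.823 = 311.383 sabins.
Net gain per m^2: Δα = 0.66 − 0.01 = 0.65.
Panel area = 311.383 / 0.65 = 479.1 m^2.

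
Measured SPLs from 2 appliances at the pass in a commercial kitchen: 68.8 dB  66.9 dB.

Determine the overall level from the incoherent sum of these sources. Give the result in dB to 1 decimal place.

71.0 dB

Σ 10^(Lᵢ/10) = 1.248e+07.
L_total = 10·log₁₀(1.248e+07) = 71.0 dB.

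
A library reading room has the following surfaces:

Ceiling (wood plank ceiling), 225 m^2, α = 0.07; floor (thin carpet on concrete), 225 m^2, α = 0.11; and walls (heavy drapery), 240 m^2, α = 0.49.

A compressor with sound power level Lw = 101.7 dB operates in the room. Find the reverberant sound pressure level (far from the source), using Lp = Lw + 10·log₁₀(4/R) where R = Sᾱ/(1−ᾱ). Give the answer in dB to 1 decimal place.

Σ(Sᵢαᵢ) = 225×0.07 + 225×0.11 + 240×0.49 = 158.100; total area S = 690.0 m^2.
ᾱ = 158.100/690.0 = 0.2291; R = Sᾱ/(1−ᾱ) = 158.100/(1−0.2291) = 205.085 m^2.
Lp = 101.7 + 10·log₁₀(4/205.085) = 101.7 + (-17.10) = 84.6 dB.

84.6 dB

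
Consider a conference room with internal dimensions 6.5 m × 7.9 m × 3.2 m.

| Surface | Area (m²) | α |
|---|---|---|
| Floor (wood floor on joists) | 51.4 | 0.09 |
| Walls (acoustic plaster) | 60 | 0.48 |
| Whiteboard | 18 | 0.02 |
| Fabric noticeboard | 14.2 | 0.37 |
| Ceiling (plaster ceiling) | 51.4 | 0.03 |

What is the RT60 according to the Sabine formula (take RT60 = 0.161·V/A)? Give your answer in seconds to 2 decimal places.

A = Σ Sᵢαᵢ = 51.4*0.09 + 60*0.48 + 18*0.02 + 14.2*0.37 + 51.4*0.03 = 40.582 sabins.
V = 6.5·7.9·3.2 = 164.32 m³.
Sabine: RT60 = 0.161 × 164.32 / 40.582 = 0.65 s.

0.65 seconds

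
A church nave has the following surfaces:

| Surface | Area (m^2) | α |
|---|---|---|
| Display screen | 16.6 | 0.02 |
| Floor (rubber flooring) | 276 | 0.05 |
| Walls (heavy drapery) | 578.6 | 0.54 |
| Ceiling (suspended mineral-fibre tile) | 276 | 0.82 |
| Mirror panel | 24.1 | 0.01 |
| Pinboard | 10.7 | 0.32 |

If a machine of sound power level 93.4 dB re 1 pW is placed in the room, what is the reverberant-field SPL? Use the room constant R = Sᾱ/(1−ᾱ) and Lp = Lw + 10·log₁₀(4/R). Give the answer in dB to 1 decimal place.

A = 556.561 sabins; S = 1182.0 m^2.
ᾱ = 556.561/1182.0 = 0.4709; R = Sᾱ/(1−ᾱ) = 556.561/(1−0.4709) = 1051.901 m^2.
Lp = 93.4 + 10·log₁₀(4/1051.901) = 93.4 + (-24.20) = 69.2 dB.

69.2 dB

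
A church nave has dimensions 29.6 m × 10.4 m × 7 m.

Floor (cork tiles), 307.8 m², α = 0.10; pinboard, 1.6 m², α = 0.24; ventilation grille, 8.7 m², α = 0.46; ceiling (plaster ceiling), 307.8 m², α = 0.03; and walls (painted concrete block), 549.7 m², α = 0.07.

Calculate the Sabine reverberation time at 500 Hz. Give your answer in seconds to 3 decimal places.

A = Σ Sᵢαᵢ = 307.8·0.10 + 1.6·0.24 + 8.7·0.46 + 307.8·0.03 + 549.7·0.07 = 82.879 sabins.
Room volume: 2154.88 m³.
RT60 = 0.161 · V / A = 0.161 × 2154.88 / 82.879 = 4.186 s.

4.186 s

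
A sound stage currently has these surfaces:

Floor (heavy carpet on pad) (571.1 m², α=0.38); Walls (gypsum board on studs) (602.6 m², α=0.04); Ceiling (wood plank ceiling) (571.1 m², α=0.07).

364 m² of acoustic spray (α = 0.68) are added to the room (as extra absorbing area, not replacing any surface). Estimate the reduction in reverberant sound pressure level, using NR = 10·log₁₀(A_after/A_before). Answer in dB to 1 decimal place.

Equivalent absorption area: A_before = 571.1×0.38 + 602.6×0.04 + 571.1×0.07 = 281.099 m².
Treatment contributes 364·0.68 = 247.520 sabins.
New total A_after = 528.619 sabins.
NR = 10·log₁₀(528.619/281.099) = 2.7 dB.

2.7 dB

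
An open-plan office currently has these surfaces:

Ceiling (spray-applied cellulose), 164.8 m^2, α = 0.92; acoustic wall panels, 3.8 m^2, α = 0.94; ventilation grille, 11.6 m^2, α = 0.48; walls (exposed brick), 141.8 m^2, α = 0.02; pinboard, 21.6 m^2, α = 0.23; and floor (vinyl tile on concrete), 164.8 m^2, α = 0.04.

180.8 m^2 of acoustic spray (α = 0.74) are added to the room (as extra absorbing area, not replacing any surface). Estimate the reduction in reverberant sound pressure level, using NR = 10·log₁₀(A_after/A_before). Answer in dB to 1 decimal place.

Equivalent absorption area: A_before = 164.8·0.92 + 3.8·0.94 + 11.6·0.48 + 141.8·0.02 + 21.6·0.23 + 164.8·0.04 = 175.152 m^2.
Treatment contributes 180.8·0.74 = 133.792 sabins.
New total A_after = 308.944 sabins.
NR = 10·log₁₀(308.944/175.152) = 2.5 dB.

2.5 dB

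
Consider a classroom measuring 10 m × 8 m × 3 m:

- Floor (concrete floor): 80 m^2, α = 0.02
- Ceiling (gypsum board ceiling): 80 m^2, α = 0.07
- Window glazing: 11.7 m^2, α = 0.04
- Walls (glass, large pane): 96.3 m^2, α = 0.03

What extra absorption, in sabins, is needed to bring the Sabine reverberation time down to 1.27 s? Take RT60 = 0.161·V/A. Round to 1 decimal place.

19.9 sabins

A₁ = Σ Sᵢαᵢ = 80×0.02 + 80×0.07 + 11.7×0.04 + 96.3×0.03 = 10.557 sabins.
V = 240 m³. Required absorption A₂ = 0.161 × 240 / 1.27 = 30.425 sabins.
Additional absorption ΔA = 30.425 − 10.557 = 19.9 sabins.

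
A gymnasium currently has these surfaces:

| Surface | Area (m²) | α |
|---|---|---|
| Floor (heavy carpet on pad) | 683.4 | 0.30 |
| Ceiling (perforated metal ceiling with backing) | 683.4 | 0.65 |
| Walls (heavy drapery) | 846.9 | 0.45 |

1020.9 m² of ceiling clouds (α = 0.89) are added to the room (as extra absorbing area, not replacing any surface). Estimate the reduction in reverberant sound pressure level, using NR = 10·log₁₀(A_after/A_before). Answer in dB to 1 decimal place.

Total absorption A_before = 683.4×0.30 + 683.4×0.65 + 846.9×0.45
  = 205.020 + 444.210 + 381.105 = 1030.335 m² sabins.
Added absorption = 1020.9 × 0.89 = 908.601 sabins.
A_after = 1030.335 + 908.601 = 1938.936 sabins.
NR = 10·log₁₀(1938.936/1030.335) = 2.7 dB.

2.7 dB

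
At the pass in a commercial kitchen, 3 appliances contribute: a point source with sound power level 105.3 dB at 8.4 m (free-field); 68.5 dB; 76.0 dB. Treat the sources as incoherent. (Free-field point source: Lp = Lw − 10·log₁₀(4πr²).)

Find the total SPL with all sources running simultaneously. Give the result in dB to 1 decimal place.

79.3 dB

Source at 8.4 m: Lp = 105.3 − 10·log₁₀(4π·8.4²) = 105.3 − 10·log₁₀(886.683) = 75.8 dB.
Converting to relative power and adding: 10^(75.8/10) + 10^(68.5/10) + 10^(76.0/10) = 8.491e+07.
Combined level = 10 log₁₀(8.491e+07) = 79.3 dB.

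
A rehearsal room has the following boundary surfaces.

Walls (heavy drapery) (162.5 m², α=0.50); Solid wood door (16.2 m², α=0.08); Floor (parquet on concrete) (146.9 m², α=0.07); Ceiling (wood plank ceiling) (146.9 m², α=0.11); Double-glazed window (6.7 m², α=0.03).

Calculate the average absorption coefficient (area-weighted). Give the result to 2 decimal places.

S = Σ Sᵢ = 162.5 + 16.2 + 146.9 + 146.9 + 6.7 = 479.2 m².
Weighted sum Σ Sα = 109.189.
ᾱ = A/S = 0.23.

0.23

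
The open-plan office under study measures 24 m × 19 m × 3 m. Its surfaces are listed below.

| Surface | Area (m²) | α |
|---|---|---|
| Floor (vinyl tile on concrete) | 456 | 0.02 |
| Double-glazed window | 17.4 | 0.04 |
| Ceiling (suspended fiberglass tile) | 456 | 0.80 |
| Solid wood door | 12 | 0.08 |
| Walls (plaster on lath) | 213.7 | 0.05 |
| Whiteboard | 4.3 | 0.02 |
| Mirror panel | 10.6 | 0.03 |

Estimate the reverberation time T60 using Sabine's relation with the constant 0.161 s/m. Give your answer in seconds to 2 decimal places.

0.57 sec

Total absorption A = 456*0.02 + 17.4*0.04 + 456*0.80 + 12*0.08 + 213.7*0.05 + 4.3*0.02 + 10.6*0.03
  = 9.120 + 0.696 + 364.800 + 0.960 + 10.685 + 0.086 + 0.318 = 386.665 m² sabins.
Room volume: 1368 m³.
Sabine: RT60 = 0.161 × 1368 / 386.665 = 0.57 s.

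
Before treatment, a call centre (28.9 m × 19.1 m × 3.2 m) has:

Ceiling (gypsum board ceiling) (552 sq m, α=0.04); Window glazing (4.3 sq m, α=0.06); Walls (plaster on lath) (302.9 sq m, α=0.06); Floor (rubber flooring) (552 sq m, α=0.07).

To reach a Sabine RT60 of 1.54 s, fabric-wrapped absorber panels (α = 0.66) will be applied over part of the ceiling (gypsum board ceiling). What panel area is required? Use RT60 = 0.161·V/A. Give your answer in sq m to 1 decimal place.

170.2

Summing Sᵢαᵢ: 22.080 + 0.258 + 18.174 + 38.640 → A₁ = 79.152 sabins.
V = 1766.368 m³. Target absorption A₂ = 0.161 × 1766.368 / 1.54 = 184.666 sabins.
ΔA needed = 184.666 − 79.152 = 105.514 sabins.
Each sq m of panel replacing the ceiling (gypsum board ceiling) adds (0.66 − 0.04) = 0.62 sabins.
Area = ΔA/Δα = 105.514/0.62 = 170.2 sq m.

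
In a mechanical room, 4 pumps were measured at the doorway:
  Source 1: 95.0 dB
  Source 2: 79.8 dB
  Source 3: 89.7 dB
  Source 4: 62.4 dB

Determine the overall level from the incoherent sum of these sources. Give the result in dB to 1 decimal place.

96.2 dB

Sum in the linear (power) domain: Σ 10^(Lᵢ/10) = 10^(95.0/10) + 10^(79.8/10) + 10^(89.7/10) + 10^(62.4/10) = 4.193e+09.
Back to dB: 10·log₁₀ Σ = 96.2 dB.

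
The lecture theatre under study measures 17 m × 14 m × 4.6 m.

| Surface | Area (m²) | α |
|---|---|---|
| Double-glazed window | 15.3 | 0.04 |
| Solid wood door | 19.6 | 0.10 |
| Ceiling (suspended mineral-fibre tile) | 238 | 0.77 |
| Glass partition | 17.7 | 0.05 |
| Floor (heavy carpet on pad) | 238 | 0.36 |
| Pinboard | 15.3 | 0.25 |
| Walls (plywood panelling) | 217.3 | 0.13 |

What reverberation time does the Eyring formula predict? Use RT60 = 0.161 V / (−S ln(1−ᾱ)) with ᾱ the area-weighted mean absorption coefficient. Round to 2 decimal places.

S = Σ Sᵢ = 761.2 m².
Absorption A = 15.3·0.04 + 19.6·0.10 + 238·0.77 + 17.7·0.05 + 238·0.36 + 15.3·0.25 + 217.3·0.13 = 304.471 sabins.
ᾱ = 304.471 / 761.2 = 0.4000.
−S·ln(1−ᾱ) = −761.2 × ln(1 − 0.4000) = 388.840.
V = 17 × 14 × 4.6 = 1094.8 m³.
T = 0.161·V/[−S·ln(1−ᾱ)] = 0.161·1094.8/388.840 = 0.45 s.

0.45 s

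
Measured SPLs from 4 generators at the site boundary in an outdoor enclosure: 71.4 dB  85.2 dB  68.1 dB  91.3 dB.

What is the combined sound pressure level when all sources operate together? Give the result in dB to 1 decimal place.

92.3 dB

Σ 10^(Lᵢ/10) = 1.7e+09.
Combined level = 10 log₁₀(1.7e+09) = 92.3 dB.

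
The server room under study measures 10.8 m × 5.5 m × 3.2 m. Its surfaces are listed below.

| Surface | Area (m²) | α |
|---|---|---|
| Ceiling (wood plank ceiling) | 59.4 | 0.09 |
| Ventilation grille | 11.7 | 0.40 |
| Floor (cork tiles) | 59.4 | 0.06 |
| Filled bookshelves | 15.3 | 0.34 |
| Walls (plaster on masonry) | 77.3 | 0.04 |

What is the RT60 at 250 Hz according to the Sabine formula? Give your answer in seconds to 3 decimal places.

1.398 s

Total absorption A = 59.4×0.09 + 11.7×0.40 + 59.4×0.06 + 15.3×0.34 + 77.3×0.04
  = 5.346 + 4.680 + 3.564 + 5.202 + 3.092 = 21.884 m² sabins.
Room volume: 190.08 m³.
Sabine: RT60 = 0.161 × 190.08 / 21.884 = 1.398 s.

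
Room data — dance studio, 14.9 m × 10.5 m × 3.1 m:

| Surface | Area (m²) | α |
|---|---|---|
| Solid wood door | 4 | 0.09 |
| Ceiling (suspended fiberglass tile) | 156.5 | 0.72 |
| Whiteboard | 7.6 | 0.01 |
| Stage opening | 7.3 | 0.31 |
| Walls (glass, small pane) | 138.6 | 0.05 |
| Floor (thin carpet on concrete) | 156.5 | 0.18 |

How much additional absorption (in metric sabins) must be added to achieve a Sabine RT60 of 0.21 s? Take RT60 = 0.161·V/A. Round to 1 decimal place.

221.4 sabins

Summing Sᵢαᵢ: 0.360 + 112.680 + 0.076 + 2.263 + 6.930 + 28.170 → A₁ = 150.479 sabins.
For T = 0.21 s, need A₂ = 0.161·V/T = 0.161·484.995/0.21 = 371.830 sabins.
Shortfall: 371.830 − 150.479 = 221.4 sabins.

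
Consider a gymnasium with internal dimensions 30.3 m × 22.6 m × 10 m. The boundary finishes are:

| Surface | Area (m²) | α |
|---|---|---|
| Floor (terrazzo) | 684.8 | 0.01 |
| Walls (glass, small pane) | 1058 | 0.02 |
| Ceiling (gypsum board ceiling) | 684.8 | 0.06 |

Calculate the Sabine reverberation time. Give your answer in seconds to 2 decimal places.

Summing Sᵢαᵢ: 6.848 + 21.160 + 41.088 → A = 69.096 sabins.
Volume V = 30.3 × 22.6 × 10 = 6847.8 m³.
T = 0.161 V/A = 0.161·6847.8/69.096 = 15.96 s.

15.96 seconds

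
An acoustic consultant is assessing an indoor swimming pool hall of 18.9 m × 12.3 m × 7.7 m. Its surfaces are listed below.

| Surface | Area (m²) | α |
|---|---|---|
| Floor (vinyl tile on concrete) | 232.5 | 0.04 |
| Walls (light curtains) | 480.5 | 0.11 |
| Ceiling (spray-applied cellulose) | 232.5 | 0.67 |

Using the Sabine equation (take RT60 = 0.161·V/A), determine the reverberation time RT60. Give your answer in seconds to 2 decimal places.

Equivalent absorption area: A = 232.5·0.04 + 480.5·0.11 + 232.5·0.67 = 217.930 m².
V = 18.9·12.3·7.7 = 1790.019 m³.
T = 0.161 V/A = 0.161·1790.019/217.930 = 1.32 s.

1.32 seconds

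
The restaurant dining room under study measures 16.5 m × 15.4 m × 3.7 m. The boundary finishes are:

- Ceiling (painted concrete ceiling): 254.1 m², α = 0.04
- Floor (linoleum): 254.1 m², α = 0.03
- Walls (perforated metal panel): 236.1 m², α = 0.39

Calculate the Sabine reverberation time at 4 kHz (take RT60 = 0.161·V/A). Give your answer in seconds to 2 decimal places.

Total absorption A = 254.1*0.04 + 254.1*0.03 + 236.1*0.39
  = 10.164 + 7.623 + 92.079 = 109.866 m² sabins.
Room volume: 940.17 m³.
Sabine: RT60 = 0.161 × 940.17 / 109.866 = 1.38 s.

1.38 seconds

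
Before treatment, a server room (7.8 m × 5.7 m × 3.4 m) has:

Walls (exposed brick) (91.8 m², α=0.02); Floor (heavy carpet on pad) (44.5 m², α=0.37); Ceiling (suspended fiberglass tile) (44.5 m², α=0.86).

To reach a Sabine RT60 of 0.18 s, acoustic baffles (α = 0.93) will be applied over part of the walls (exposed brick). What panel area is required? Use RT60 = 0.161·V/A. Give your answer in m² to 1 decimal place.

86.4

Summing Sᵢαᵢ: 1.836 + 16.465 + 38.270 → A₁ = 56.571 sabins.
V = 151.164 m³. Target absorption A₂ = 0.161 × 151.164 / 0.18 = 135.208 sabins.
ΔA needed = 135.208 − 56.571 = 78.637 sabins.
Each m² of panel replacing the walls (exposed brick) adds (0.93 − 0.02) = 0.91 sabins.
Panel area = 78.637 / 0.91 = 86.4 m².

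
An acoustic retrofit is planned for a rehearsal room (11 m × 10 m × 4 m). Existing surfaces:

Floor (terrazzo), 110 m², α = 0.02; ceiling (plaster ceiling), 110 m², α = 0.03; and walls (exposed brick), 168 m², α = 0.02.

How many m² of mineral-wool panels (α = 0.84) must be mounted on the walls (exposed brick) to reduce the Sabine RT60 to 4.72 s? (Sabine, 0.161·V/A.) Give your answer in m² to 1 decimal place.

A₁ = Σ Sᵢαᵢ = 110×0.02 + 110×0.03 + 168×0.02 = 8.860 sabins.
V = 440 m³. Target absorption A₂ = 0.161 × 440 / 4.72 = 15.008 sabins.
ΔA needed = 15.008 − 8.860 = 6.148 sabins.
Each m² of panel replacing the walls (exposed brick) adds (0.84 − 0.02) = 0.82 sabins.
Area = ΔA/Δα = 6.148/0.82 = 7.5 m².

7.5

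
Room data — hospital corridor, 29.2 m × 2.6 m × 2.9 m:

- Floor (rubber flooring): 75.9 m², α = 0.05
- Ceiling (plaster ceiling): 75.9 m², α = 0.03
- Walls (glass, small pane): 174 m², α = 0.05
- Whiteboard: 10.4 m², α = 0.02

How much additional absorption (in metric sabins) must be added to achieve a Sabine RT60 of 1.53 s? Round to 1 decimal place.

8.2 sabins

Summing Sᵢαᵢ: 3.795 + 2.277 + 8.700 + 0.208 → A₁ = 14.980 sabins.
For T = 1.53 s, need A₂ = 0.161·V/T = 0.161·220.168/1.53 = 23.168 sabins.
ΔA = A₂ − A₁ = 23.168 − 14.980 = 8.2 sabins.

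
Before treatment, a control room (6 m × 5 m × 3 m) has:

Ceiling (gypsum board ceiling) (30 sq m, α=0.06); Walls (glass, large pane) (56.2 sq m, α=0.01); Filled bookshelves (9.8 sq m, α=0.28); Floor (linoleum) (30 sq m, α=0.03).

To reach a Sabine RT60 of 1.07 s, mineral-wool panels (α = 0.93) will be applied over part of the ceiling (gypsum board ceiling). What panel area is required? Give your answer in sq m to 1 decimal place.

Equivalent absorption area: A₁ = 30*0.06 + 56.2*0.01 + 9.8*0.28 + 30*0.03 = 6.006 sq m.
V = 90 m³. Target absorption A₂ = 0.161 × 90 / 1.07 = 13.542 sabins.
Absorption to add: 13.542 − 6.006 = 7.536 sabins.
Net gain per sq m: Δα = 0.93 − 0.06 = 0.87.
Panel area = 7.536 / 0.87 = 8.7 sq m.

8.7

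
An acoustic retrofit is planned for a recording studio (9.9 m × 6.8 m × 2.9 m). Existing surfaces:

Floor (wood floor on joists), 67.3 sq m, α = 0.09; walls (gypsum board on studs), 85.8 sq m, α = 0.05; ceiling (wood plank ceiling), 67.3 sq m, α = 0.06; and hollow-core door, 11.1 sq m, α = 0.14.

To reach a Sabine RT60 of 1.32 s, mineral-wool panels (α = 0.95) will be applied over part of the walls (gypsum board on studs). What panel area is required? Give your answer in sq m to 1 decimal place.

Total absorption A₁ = 67.3×0.09 + 85.8×0.05 + 67.3×0.06 + 11.1×0.14
  = 6.057 + 4.290 + 4.038 + 1.554 = 15.939 sq m sabins.
Required A₂ = 0.161·195.228/1.32 = 23.812 sabins.
ΔA needed = 23.812 − 15.939 = 7.873 sabins.
Net gain per sq m: Δα = 0.95 − 0.05 = 0.90.
Area = ΔA/Δα = 7.873/0.90 = 8.7 sq m.

8.7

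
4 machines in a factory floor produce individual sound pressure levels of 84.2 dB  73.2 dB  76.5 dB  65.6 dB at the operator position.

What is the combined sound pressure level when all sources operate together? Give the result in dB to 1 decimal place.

85.2 dB

Converting to relative power and adding: 10^(84.2/10) + 10^(73.2/10) + 10^(76.5/10) + 10^(65.6/10) = 3.322e+08.
L_total = 10·log₁₀(3.322e+08) = 85.2 dB.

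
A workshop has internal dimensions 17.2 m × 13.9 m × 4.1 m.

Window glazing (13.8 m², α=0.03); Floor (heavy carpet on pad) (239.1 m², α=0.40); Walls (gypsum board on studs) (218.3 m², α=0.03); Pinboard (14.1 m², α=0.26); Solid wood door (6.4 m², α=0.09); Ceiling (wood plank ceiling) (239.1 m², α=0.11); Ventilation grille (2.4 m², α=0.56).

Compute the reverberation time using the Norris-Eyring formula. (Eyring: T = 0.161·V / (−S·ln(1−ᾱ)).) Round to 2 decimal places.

1.06 s

Total surface area S = 13.8 + 239.1 + 218.3 + 14.1 + 6.4 + 239.1 + 2.4 = 733.2 m².
Σ(Sᵢαᵢ) = 13.8×0.03 + 239.1×0.40 + 218.3×0.03 + 14.1×0.26 + 6.4×0.09 + 239.1×0.11 + 2.4×0.56 = 134.490.
Mean coefficient ᾱ = A/S = 0.1834.
−S·ln(1−ᾱ) = −733.2 × ln(1 − 0.1834) = 148.551.
V = 17.2 × 13.9 × 4.1 = 980.228 m³.
T = 0.161·V/[−S·ln(1−ᾱ)] = 0.161·980.228/148.551 = 1.06 s.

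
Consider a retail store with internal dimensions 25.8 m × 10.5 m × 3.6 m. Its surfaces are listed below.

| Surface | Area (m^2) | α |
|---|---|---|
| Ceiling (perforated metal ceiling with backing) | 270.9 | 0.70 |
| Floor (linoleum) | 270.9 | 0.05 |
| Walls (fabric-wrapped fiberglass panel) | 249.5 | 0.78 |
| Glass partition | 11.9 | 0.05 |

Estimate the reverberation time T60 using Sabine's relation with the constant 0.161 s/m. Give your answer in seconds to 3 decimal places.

Equivalent absorption area: A = 270.9·0.70 + 270.9·0.05 + 249.5·0.78 + 11.9·0.05 = 398.380 m^2.
V = 25.8·10.5·3.6 = 975.24 m³.
Sabine: RT60 = 0.161 × 975.24 / 398.380 = 0.394 s.

0.394 seconds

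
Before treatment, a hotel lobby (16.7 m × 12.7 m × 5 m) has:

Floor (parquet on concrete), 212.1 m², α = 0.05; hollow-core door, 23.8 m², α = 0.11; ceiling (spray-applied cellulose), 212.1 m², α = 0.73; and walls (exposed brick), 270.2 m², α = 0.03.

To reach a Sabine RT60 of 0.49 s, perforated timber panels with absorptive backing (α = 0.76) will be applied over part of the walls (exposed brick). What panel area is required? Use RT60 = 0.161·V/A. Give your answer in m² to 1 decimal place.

A₁ = Σ Sᵢαᵢ = 212.1*0.05 + 23.8*0.11 + 212.1*0.73 + 270.2*0.03 = 176.162 sabins.
Required A₂ = 0.161·1060.45/0.49 = 348.434 sabins.
ΔA needed = 348.434 − 176.162 = 172.272 sabins.
Net gain per m²: Δα = 0.76 − 0.03 = 0.73.
Panel area = 172.272 / 0.73 = 236.0 m².

236.0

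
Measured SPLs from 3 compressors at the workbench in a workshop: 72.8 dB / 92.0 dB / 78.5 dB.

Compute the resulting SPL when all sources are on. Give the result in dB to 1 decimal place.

92.2 dB

Converting to relative power and adding: 10^(72.8/10) + 10^(92.0/10) + 10^(78.5/10) = 1.675e+09.
L_total = 10·log₁₀(1.675e+09) = 92.2 dB.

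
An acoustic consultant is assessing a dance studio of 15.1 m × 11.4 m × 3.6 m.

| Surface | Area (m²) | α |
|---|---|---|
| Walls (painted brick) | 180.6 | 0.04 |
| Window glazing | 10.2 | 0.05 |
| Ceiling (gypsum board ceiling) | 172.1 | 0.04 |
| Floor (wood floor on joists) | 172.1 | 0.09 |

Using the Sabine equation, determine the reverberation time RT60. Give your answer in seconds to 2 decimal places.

3.31 s

Equivalent absorption area: A = 180.6×0.04 + 10.2×0.05 + 172.1×0.04 + 172.1×0.09 = 30.107 m².
Volume V = 15.1 × 11.4 × 3.6 = 619.704 m³.
T = 0.161 V/A = 0.161·619.704/30.107 = 3.31 s.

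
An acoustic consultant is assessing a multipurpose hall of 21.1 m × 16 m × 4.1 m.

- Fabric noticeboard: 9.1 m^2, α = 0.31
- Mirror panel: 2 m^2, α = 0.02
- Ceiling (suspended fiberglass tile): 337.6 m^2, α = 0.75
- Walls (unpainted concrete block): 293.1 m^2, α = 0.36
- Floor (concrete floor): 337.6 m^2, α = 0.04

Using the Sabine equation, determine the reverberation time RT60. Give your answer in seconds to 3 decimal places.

A = Σ Sᵢαᵢ = 9.1*0.31 + 2*0.02 + 337.6*0.75 + 293.1*0.36 + 337.6*0.04 = 375.081 sabins.
V = 21.1·16·4.1 = 1384.16 m³.
Sabine: RT60 = 0.161 × 1384.16 / 375.081 = 0.594 s.

0.594 seconds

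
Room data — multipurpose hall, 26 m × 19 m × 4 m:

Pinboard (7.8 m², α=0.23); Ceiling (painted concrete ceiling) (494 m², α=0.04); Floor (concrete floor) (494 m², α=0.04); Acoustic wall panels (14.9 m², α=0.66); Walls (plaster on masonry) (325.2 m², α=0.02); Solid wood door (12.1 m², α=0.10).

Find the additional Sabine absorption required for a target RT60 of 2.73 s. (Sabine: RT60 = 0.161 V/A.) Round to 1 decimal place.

Equivalent absorption area: A₁ = 7.8*0.23 + 494*0.04 + 494*0.04 + 14.9*0.66 + 325.2*0.02 + 12.1*0.10 = 58.862 m².
For T = 2.73 s, need A₂ = 0.161·V/T = 0.161·1976/2.73 = 116.533 sabins.
Additional absorption ΔA = 116.533 − 58.862 = 57.7 sabins.

57.7 sabins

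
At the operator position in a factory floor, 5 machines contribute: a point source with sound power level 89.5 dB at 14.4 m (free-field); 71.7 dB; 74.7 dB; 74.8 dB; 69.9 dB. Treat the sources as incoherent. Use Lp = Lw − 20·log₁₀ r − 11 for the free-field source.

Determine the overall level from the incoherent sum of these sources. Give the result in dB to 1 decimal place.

Source at 14.4 m: Lp = 89.5 − 20·log₁₀(14.4) − 11 = 55.3 dB.
Sum in the linear (power) domain: Σ 10^(Lᵢ/10) = 10^(55.3/10) + 10^(71.7/10) + 10^(74.7/10) + 10^(74.8/10) + 10^(69.9/10) = 8.461e+07.
L_total = 10·log₁₀(8.461e+07) = 79.3 dB.

79.3 dB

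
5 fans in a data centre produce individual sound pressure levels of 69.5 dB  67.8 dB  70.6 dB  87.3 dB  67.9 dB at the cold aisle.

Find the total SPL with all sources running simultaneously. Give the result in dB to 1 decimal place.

Σ 10^(Lᵢ/10) = 5.696e+08.
Back to dB: 10·log₁₀ Σ = 87.6 dB.

87.6 dB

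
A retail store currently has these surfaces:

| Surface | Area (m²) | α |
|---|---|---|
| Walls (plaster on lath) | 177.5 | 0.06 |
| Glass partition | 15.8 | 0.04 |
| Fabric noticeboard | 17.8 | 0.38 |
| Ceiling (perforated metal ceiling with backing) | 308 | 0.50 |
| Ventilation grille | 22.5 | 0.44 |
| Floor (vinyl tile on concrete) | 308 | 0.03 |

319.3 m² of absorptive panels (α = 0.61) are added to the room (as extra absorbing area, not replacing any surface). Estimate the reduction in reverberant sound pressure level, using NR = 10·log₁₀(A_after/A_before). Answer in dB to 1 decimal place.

3.1 dB

A_before = Σ Sᵢαᵢ = 177.5×0.06 + 15.8×0.04 + 17.8×0.38 + 308×0.50 + 22.5×0.44 + 308×0.03 = 191.186 sabins.
Added absorption = 319.3 × 0.61 = 194.773 sabins.
A_after = 191.186 + 194.773 = 385.959 sabins.
NR = 10·log₁₀(385.959/191.186) = 3.1 dB.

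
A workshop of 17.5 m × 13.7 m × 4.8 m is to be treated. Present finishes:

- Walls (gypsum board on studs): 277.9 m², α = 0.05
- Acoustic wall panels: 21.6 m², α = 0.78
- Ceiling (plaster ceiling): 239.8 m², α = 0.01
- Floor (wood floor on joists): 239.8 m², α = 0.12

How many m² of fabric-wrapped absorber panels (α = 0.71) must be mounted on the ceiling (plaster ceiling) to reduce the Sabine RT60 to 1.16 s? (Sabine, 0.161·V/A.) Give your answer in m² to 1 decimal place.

139.7

Summing Sᵢαᵢ: 13.895 + 16.848 + 2.398 + 28.776 → A₁ = 61.917 sabins.
Required A₂ = 0.161·1150.8/1.16 = 159.723 sabins.
Absorption to add: 159.723 − 61.917 = 97.806 sabins.
Each m² of panel replacing the ceiling (plaster ceiling) adds (0.71 − 0.01) = 0.70 sabins.
Panel area = 97.806 / 0.70 = 139.7 m².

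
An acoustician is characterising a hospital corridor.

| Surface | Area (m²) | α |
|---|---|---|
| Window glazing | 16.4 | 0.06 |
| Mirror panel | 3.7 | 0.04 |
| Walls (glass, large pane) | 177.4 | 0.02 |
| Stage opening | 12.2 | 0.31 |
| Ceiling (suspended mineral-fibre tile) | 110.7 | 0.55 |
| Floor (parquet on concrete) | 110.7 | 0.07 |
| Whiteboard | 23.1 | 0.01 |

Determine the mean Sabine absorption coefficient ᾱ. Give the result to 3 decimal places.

0.170

S = Σ Sᵢ = 16.4 + 3.7 + 177.4 + 12.2 + 110.7 + 110.7 + 23.1 = 454.2 m².
A = 16.4·0.06 + 3.7·0.04 + 177.4·0.02 + 12.2·0.31 + 110.7·0.55 + 110.7·0.07 + 23.1·0.01 = 77.327 sabins.
ᾱ = 77.327 / 454.2 = 0.170.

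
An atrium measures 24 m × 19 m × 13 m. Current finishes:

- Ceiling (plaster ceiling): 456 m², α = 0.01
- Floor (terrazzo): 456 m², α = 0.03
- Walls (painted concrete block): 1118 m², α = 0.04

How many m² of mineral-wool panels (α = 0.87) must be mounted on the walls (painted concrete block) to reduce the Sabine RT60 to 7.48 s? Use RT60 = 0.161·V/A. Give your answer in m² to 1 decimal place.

77.9

Total absorption A₁ = 456*0.01 + 456*0.03 + 1118*0.04
  = 4.560 + 13.680 + 44.720 = 62.960 m² sabins.
V = 5928 m³. Target absorption A₂ = 0.161 × 5928 / 7.48 = 127.595 sabins.
ΔA needed = 127.595 − 62.960 = 64.635 sabins.
Each m² of panel replacing the walls (painted concrete block) adds (0.87 − 0.04) = 0.83 sabins.
Panel area = 64.635 / 0.83 = 77.9 m².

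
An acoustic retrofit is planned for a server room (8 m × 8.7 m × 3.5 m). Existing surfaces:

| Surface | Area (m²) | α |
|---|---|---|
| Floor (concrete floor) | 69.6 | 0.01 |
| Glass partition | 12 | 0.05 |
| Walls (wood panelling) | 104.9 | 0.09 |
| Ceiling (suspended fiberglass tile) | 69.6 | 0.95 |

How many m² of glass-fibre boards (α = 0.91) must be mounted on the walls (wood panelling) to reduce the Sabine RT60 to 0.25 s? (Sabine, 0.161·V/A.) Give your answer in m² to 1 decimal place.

Equivalent absorption area: A₁ = 69.6·0.01 + 12·0.05 + 104.9·0.09 + 69.6·0.95 = 76.857 m².
V = 243.6 m³. Target absorption A₂ = 0.161 × 243.6 / 0.25 = 156.878 sabins.
ΔA needed = 156.878 − 76.857 = 80.021 sabins.
Net gain per m²: Δα = 0.91 − 0.09 = 0.82.
Panel area = 80.021 / 0.82 = 97.6 m².

97.6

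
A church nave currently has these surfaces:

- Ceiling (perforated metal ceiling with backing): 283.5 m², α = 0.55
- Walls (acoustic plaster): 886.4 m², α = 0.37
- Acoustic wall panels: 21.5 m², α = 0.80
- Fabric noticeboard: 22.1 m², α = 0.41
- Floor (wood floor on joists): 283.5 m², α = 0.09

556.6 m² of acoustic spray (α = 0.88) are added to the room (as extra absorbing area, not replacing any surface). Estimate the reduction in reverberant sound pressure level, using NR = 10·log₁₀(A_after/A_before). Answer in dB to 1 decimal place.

2.8 dB

Equivalent absorption area: A_before = 283.5*0.55 + 886.4*0.37 + 21.5*0.80 + 22.1*0.41 + 283.5*0.09 = 535.669 m².
Treatment contributes 556.6·0.88 = 489.808 sabins.
A_after = 535.669 + 489.808 = 1025.477 sabins.
Reduction = 10 log₁₀(A_after/A_before) = 10 log₁₀(1.9144) = 2.8 dB.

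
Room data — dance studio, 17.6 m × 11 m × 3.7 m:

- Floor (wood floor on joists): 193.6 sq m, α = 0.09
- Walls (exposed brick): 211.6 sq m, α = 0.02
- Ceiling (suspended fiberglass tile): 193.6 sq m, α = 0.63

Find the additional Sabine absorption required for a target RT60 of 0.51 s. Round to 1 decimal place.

82.5 sabins

Equivalent absorption area: A₁ = 193.6×0.09 + 211.6×0.02 + 193.6×0.63 = 143.624 sq m.
Target A₂ = 0.161·716.32/0.51 = 226.132 sabins (V = 716.32 m³).
ΔA = A₂ − A₁ = 226.132 − 143.624 = 82.5 sabins.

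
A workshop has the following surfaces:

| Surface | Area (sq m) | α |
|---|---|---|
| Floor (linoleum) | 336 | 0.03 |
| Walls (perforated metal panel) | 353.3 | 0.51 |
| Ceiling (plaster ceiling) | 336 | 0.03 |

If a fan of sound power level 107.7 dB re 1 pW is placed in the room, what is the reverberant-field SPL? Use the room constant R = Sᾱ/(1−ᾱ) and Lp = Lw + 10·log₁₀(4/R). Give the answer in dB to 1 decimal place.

Σ(Sᵢαᵢ) = 336×0.03 + 353.3×0.51 + 336×0.03 = 200.343; total area S = 1025.3 sq m.
ᾱ = 200.343/1025.3 = 0.1954; R = Sᾱ/(1−ᾱ) = 200.343/(1−0.1954) = 248.997 sq m.
Lp = 107.7 + 10·log₁₀(4/248.997) = 107.7 + (-17.94) = 89.8 dB.

89.8 dB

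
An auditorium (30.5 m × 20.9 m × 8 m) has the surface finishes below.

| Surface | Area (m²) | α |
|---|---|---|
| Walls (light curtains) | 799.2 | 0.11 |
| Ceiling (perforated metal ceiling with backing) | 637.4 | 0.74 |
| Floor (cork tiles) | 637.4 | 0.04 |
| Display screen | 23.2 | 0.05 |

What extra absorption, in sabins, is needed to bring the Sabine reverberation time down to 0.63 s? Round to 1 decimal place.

717.0 sabins

Total absorption A₁ = 799.2×0.11 + 637.4×0.74 + 637.4×0.04 + 23.2×0.05
  = 87.912 + 471.676 + 25.496 + 1.160 = 586.244 m² sabins.
For T = 0.63 s, need A₂ = 0.161·V/T = 0.161·5099.6/0.63 = 1303.231 sabins.
ΔA = A₂ − A₁ = 1303.231 − 586.244 = 717.0 sabins.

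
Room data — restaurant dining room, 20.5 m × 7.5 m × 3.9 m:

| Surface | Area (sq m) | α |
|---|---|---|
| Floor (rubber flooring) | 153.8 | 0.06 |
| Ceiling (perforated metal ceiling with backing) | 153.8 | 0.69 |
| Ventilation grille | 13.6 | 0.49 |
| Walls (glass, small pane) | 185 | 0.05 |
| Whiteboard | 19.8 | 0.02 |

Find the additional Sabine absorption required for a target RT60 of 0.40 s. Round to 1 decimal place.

Equivalent absorption area: A₁ = 153.8·0.06 + 153.8·0.69 + 13.6·0.49 + 185·0.05 + 19.8·0.02 = 131.660 sq m.
V = 599.625 m³. Required absorption A₂ = 0.161 × 599.625 / 0.40 = 241.349 sabins.
ΔA = A₂ − A₁ = 241.349 − 131.660 = 109.7 sabins.

109.7 sabins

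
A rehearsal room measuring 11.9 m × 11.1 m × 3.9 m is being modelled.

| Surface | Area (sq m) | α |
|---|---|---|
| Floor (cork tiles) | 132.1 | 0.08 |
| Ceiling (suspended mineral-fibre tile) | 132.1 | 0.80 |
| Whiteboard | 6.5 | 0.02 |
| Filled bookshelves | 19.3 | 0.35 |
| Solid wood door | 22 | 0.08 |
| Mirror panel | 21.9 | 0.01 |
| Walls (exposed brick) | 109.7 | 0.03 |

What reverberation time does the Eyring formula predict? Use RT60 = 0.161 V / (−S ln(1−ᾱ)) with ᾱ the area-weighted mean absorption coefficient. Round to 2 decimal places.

Total surface area S = 132.1 + 132.1 + 6.5 + 19.3 + 22 + 21.9 + 109.7 = 443.6 sq m.
Absorption A = 132.1·0.08 + 132.1·0.80 + 6.5·0.02 + 19.3·0.35 + 22·0.08 + 21.9·0.01 + 109.7·0.03 = 128.403 sabins.
Mean coefficient ᾱ = A/S = 0.2895.
−S·ln(1−ᾱ) = −443.6 × ln(1 − 0.2895) = 151.616.
V = 11.9 × 11.1 × 3.9 = 515.151 m³.
T = 0.161·V/[−S·ln(1−ᾱ)] = 0.161·515.151/151.616 = 0.55 s.

0.55 seconds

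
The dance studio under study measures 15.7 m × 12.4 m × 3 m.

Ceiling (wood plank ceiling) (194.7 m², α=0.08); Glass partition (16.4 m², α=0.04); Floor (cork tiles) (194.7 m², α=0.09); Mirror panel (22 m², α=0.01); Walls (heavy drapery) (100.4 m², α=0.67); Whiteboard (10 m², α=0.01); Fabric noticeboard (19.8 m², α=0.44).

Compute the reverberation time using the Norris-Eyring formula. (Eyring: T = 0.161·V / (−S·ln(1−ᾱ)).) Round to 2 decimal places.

0.77 s

Total surface area S = 194.7 + 16.4 + 194.7 + 22 + 100.4 + 10 + 19.8 = 558.0 m².
Σ(Sᵢαᵢ) = 194.7·0.08 + 16.4·0.04 + 194.7·0.09 + 22·0.01 + 100.4·0.67 + 10·0.01 + 19.8·0.44 = 110.055.
Mean coefficient ᾱ = A/S = 0.1972.
−S·ln(1−ᾱ) = −558.0 × ln(1 − 0.1972) = 122.565.
V = 15.7 × 12.4 × 3 = 584.04 m³.
T = 0.161·V/[−S·ln(1−ᾱ)] = 0.161·584.04/122.565 = 0.77 s.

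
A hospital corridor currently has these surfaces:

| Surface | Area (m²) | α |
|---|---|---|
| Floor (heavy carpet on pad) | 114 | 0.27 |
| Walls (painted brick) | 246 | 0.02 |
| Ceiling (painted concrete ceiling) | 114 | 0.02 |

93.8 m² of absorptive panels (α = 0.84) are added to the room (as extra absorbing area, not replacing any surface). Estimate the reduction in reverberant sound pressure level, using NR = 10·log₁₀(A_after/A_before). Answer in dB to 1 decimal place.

4.9 dB

A_before = Σ Sᵢαᵢ = 114*0.27 + 246*0.02 + 114*0.02 = 37.980 sabins.
Treatment contributes 93.8·0.84 = 78.792 sabins.
New total A_after = 116.772 sabins.
Reduction = 10 log₁₀(A_after/A_before) = 10 log₁₀(3.0746) = 4.9 dB.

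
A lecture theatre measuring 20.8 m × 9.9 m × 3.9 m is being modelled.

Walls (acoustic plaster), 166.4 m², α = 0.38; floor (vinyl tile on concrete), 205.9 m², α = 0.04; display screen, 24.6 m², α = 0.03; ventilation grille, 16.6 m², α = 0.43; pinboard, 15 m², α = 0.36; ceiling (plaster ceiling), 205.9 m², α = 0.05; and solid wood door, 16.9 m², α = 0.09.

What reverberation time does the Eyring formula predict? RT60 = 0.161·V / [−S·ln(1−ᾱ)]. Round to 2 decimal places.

1.24 s

Total surface area S = 166.4 + 205.9 + 24.6 + 16.6 + 15 + 205.9 + 16.9 = 651.3 m².
Σ(Sᵢαᵢ) = 166.4×0.38 + 205.9×0.04 + 24.6×0.03 + 16.6×0.43 + 15×0.36 + 205.9×0.05 + 16.9×0.09 = 96.560.
ᾱ = 96.560 / 651.3 = 0.1483.
−S·ln(1−ᾱ) = −651.3 × ln(1 − 0.1483) = 104.547.
V = 20.8 × 9.9 × 3.9 = 803.088 m³.
T = 0.161·V/[−S·ln(1−ᾱ)] = 0.161·803.088/104.547 = 1.24 s.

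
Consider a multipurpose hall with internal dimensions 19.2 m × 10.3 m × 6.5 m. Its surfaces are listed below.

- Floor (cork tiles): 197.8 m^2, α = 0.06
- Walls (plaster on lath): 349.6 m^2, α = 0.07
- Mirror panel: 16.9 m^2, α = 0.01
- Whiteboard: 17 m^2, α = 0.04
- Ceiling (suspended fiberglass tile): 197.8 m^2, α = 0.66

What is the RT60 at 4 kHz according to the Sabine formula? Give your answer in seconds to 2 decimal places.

1.23 sec

A = Σ Sᵢαᵢ = 197.8·0.06 + 349.6·0.07 + 16.9·0.01 + 17·0.04 + 197.8·0.66 = 167.737 sabins.
Room volume: 1285.44 m³.
RT60 = 0.161 · V / A = 0.161 × 1285.44 / 167.737 = 1.23 s.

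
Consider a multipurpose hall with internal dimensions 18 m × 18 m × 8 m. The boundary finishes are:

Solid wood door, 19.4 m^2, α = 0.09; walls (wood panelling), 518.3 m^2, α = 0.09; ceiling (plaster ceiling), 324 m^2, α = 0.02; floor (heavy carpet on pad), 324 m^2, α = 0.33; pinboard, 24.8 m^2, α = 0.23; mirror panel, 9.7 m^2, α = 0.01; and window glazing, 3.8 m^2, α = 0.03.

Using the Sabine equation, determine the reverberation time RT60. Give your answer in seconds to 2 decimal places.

A = Σ Sᵢαᵢ = 19.4×0.09 + 518.3×0.09 + 324×0.02 + 324×0.33 + 24.8×0.23 + 9.7×0.01 + 3.8×0.03 = 167.708 sabins.
V = 18·18·8 = 2592 m³.
T = 0.161 V/A = 0.161·2592/167.708 = 2.49 s.

2.49 s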